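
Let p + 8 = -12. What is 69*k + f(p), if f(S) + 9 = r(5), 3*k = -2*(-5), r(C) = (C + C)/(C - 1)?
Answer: 447/2 ≈ 223.50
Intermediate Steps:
p = -20 (p = -8 - 12 = -20)
r(C) = 2*C/(-1 + C) (r(C) = (2*C)/(-1 + C) = 2*C/(-1 + C))
k = 10/3 (k = (-2*(-5))/3 = (⅓)*10 = 10/3 ≈ 3.3333)
f(S) = -13/2 (f(S) = -9 + 2*5/(-1 + 5) = -9 + 2*5/4 = -9 + 2*5*(¼) = -9 + 5/2 = -13/2)
69*k + f(p) = 69*(10/3) - 13/2 = 230 - 13/2 = 447/2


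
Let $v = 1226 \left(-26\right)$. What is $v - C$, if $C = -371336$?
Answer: $339460$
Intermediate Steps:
$v = -31876$
$v - C = -31876 - -371336 = -31876 + 371336 = 339460$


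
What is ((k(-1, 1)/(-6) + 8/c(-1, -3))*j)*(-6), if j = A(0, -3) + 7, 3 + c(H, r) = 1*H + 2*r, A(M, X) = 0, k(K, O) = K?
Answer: 133/5 ≈ 26.600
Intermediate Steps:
c(H, r) = -3 + H + 2*r (c(H, r) = -3 + (1*H + 2*r) = -3 + (H + 2*r) = -3 + H + 2*r)
j = 7 (j = 0 + 7 = 7)
((k(-1, 1)/(-6) + 8/c(-1, -3))*j)*(-6) = ((-1/(-6) + 8/(-3 - 1 + 2*(-3)))*7)*(-6) = ((-1*(-1/6) + 8/(-3 - 1 - 6))*7)*(-6) = ((1/6 + 8/(-10))*7)*(-6) = ((1/6 + 8*(-1/10))*7)*(-6) = ((1/6 - 4/5)*7)*(-6) = -19/30*7*(-6) = -133/30*(-6) = 133/5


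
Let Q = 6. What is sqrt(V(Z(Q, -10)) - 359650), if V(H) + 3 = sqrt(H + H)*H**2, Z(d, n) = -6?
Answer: sqrt(-359653 + 72*I*sqrt(3)) ≈ 0.1 + 599.71*I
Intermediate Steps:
V(H) = -3 + sqrt(2)*H**(5/2) (V(H) = -3 + sqrt(H + H)*H**2 = -3 + sqrt(2*H)*H**2 = -3 + (sqrt(2)*sqrt(H))*H**2 = -3 + sqrt(2)*H**(5/2))
sqrt(V(Z(Q, -10)) - 359650) = sqrt((-3 + sqrt(2)*(-6)**(5/2)) - 359650) = sqrt((-3 + sqrt(2)*(36*I*sqrt(6))) - 359650) = sqrt((-3 + 72*I*sqrt(3)) - 359650) = sqrt(-359653 + 72*I*sqrt(3))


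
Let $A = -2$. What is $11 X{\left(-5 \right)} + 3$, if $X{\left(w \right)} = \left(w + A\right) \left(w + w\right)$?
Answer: $773$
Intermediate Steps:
$X{\left(w \right)} = 2 w \left(-2 + w\right)$ ($X{\left(w \right)} = \left(w - 2\right) \left(w + w\right) = \left(-2 + w\right) 2 w = 2 w \left(-2 + w\right)$)
$11 X{\left(-5 \right)} + 3 = 11 \cdot 2 \left(-5\right) \left(-2 - 5\right) + 3 = 11 \cdot 2 \left(-5\right) \left(-7\right) + 3 = 11 \cdot 70 + 3 = 770 + 3 = 773$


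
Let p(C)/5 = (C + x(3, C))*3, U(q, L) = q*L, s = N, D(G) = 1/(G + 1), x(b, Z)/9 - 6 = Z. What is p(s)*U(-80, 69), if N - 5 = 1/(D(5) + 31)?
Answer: -1615262400/187 ≈ -8.6378e+6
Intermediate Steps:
x(b, Z) = 54 + 9*Z
D(G) = 1/(1 + G)
N = 941/187 (N = 5 + 1/(1/(1 + 5) + 31) = 5 + 1/(1/6 + 31) = 5 + 1/(⅙ + 31) = 5 + 1/(187/6) = 5 + 6/187 = 941/187 ≈ 5.0321)
s = 941/187 ≈ 5.0321
U(q, L) = L*q
p(C) = 810 + 150*C (p(C) = 5*((C + (54 + 9*C))*3) = 5*((54 + 10*C)*3) = 5*(162 + 30*C) = 810 + 150*C)
p(s)*U(-80, 69) = (810 + 150*(941/187))*(69*(-80)) = (810 + 141150/187)*(-5520) = (292620/187)*(-5520) = -1615262400/187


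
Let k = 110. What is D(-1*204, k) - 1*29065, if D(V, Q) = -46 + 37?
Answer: -29074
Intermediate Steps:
D(V, Q) = -9
D(-1*204, k) - 1*29065 = -9 - 1*29065 = -9 - 29065 = -29074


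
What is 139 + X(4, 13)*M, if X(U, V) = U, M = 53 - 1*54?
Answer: 135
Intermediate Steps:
M = -1 (M = 53 - 54 = -1)
139 + X(4, 13)*M = 139 + 4*(-1) = 139 - 4 = 135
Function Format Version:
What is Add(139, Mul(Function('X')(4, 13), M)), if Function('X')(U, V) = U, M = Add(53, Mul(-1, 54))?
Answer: 135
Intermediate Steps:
M = -1 (M = Add(53, -54) = -1)
Add(139, Mul(Function('X')(4, 13), M)) = Add(139, Mul(4, -1)) = Add(139, -4) = 135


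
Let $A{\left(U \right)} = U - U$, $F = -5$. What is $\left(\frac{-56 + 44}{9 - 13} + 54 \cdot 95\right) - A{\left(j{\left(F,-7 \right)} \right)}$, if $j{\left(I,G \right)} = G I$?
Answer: $5133$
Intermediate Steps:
$A{\left(U \right)} = 0$
$\left(\frac{-56 + 44}{9 - 13} + 54 \cdot 95\right) - A{\left(j{\left(F,-7 \right)} \right)} = \left(\frac{-56 + 44}{9 - 13} + 54 \cdot 95\right) - 0 = \left(- \frac{12}{-4} + 5130\right) + 0 = \left(\left(-12\right) \left(- \frac{1}{4}\right) + 5130\right) + 0 = \left(3 + 5130\right) + 0 = 5133 + 0 = 5133$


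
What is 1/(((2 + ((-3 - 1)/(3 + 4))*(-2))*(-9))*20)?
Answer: -7/3960 ≈ -0.0017677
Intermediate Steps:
1/(((2 + ((-3 - 1)/(3 + 4))*(-2))*(-9))*20) = 1/(((2 - 4/7*(-2))*(-9))*20) = 1/(((2 + 8/7)*(-9))*20) = 1/(((22/7)*(-9))*20) = 1/(-198/7*20) = 1/(-3960/7) = -7/3960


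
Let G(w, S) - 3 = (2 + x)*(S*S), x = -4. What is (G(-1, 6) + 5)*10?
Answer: -640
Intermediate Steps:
G(w, S) = 3 - 2*S**2 (G(w, S) = 3 + (2 - 4)*(S*S) = 3 - 2*S**2)
(G(-1, 6) + 5)*10 = ((3 - 2*6**2) + 5)*10 = ((3 - 2*36) + 5)*10 = ((3 - 72) + 5)*10 = (-69 + 5)*10 = -64*10 = -640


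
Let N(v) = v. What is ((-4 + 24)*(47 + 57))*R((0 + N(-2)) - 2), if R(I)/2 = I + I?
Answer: -33280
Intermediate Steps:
R(I) = 4*I (R(I) = 2*(I + I) = 2*(2*I) = 4*I)
((-4 + 24)*(47 + 57))*R((0 + N(-2)) - 2) = ((-4 + 24)*(47 + 57))*(4*((0 - 2) - 2)) = (20*104)*(4*(-2 - 2)) = 2080*(4*(-4)) = 2080*(-16) = -33280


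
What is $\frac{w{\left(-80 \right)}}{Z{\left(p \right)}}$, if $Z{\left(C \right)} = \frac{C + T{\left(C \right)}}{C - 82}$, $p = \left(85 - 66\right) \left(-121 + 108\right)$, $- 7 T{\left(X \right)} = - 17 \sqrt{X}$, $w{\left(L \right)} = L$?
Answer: $- \frac{161210}{1549} - \frac{391510 i \sqrt{247}}{382603} \approx -104.07 - 16.082 i$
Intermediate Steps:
$T{\left(X \right)} = \frac{17 \sqrt{X}}{7}$ ($T{\left(X \right)} = - \frac{\left(-17\right) \sqrt{X}}{7} = \frac{17 \sqrt{X}}{7}$)
$p = -247$ ($p = 19 \left(-13\right) = -247$)
$Z{\left(C \right)} = \frac{C + \frac{17 \sqrt{C}}{7}}{-82 + C}$ ($Z{\left(C \right)} = \frac{C + \frac{17 \sqrt{C}}{7}}{C - 82} = \frac{C + \frac{17 \sqrt{C}}{7}}{-82 + C}$)
$\frac{w{\left(-80 \right)}}{Z{\left(p \right)}} = - \frac{80}{\frac{1}{-82 - 247} \left(-247 + \frac{17 \sqrt{-247}}{7}\right)} = - \frac{80}{\frac{1}{-329} \left(-247 + \frac{17 i \sqrt{247}}{7}\right)} = - \frac{80}{\left(- \frac{1}{329}\right) \left(-247 + \frac{17 i \sqrt{247}}{7}\right)} = - \frac{80}{\frac{247}{329} - \frac{17 i \sqrt{247}}{2303}}$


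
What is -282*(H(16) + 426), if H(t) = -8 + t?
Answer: -122388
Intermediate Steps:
-282*(H(16) + 426) = -282*((-8 + 16) + 426) = -282*(8 + 426) = -282*434 = -122388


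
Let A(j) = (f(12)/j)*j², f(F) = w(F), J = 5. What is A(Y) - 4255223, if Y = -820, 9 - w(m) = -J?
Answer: -4266703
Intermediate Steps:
w(m) = 14 (w(m) = 9 - (-1)*5 = 9 - 1*(-5) = 9 + 5 = 14)
f(F) = 14
A(j) = 14*j (A(j) = (14/j)*j² = 14*j)
A(Y) - 4255223 = 14*(-820) - 4255223 = -11480 - 4255223 = -4266703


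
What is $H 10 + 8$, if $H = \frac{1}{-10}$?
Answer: $7$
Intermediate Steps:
$H = - \frac{1}{10} \approx -0.1$
$H 10 + 8 = \left(- \frac{1}{10}\right) 10 + 8 = -1 + 8 = 7$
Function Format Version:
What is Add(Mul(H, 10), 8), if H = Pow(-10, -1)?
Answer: 7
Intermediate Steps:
H = Rational(-1, 10) ≈ -0.10000
Add(Mul(H, 10), 8) = Add(Mul(Rational(-1, 10), 10), 8) = Add(-1, 8) = 7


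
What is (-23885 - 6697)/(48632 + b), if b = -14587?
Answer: -30582/34045 ≈ -0.89828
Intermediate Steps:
(-23885 - 6697)/(48632 + b) = (-23885 - 6697)/(48632 - 14587) = -30582/34045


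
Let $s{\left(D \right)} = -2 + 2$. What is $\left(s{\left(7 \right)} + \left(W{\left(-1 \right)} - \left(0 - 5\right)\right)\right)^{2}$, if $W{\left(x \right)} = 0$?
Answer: $25$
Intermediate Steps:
$s{\left(D \right)} = 0$
$\left(s{\left(7 \right)} + \left(W{\left(-1 \right)} - \left(0 - 5\right)\right)\right)^{2} = \left(0 - \left(0 - 5\right)\right)^{2} = \left(0 + \left(0 - \left(0 - 5\right)\right)\right)^{2} = \left(0 + \left(0 - -5\right)\right)^{2} = \left(0 + \left(0 + 5\right)\right)^{2} = \left(0 + 5\right)^{2} = 5^{2} = 25$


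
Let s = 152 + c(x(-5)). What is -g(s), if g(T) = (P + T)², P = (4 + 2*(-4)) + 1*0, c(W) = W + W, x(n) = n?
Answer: -19044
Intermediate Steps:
c(W) = 2*W
P = -4 (P = (4 - 8) + 0 = -4 + 0 = -4)
s = 142 (s = 152 + 2*(-5) = 152 - 10 = 142)
g(T) = (-4 + T)²
-g(s) = -(-4 + 142)² = -1*138² = -1*19044 = -19044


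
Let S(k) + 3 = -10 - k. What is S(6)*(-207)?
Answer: 3933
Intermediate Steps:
S(k) = -13 - k (S(k) = -3 + (-10 - k) = -13 - k)
S(6)*(-207) = (-13 - 1*6)*(-207) = (-13 - 6)*(-207) = -19*(-207) = 3933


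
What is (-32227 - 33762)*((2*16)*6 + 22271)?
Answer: -1482310907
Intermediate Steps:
(-32227 - 33762)*((2*16)*6 + 22271) = -65989*(32*6 + 22271) = -65989*(192 + 22271) = -65989*22463 = -1482310907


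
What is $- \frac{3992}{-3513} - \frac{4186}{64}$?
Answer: $- \frac{7224965}{112416} \approx -64.27$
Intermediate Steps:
$- \frac{3992}{-3513} - \frac{4186}{64} = \left(-3992\right) \left(- \frac{1}{3513}\right) - \frac{2093}{32} = \frac{3992}{3513} - \frac{2093}{32} = - \frac{7224965}{112416}$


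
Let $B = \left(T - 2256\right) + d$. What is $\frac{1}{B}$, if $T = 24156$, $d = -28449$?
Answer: $- \frac{1}{6549} \approx -0.00015269$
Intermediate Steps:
$B = -6549$ ($B = \left(24156 - 2256\right) - 28449 = 21900 - 28449 = -6549$)
$\frac{1}{B} = \frac{1}{-6549} = - \frac{1}{6549}$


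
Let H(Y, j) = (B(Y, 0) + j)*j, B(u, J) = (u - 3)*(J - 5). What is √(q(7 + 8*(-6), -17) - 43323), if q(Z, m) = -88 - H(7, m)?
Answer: 2*I*√11010 ≈ 209.86*I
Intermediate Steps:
B(u, J) = (-5 + J)*(-3 + u) (B(u, J) = (-3 + u)*(-5 + J) = (-5 + J)*(-3 + u))
H(Y, j) = j*(15 + j - 5*Y) (H(Y, j) = ((15 - 5*Y - 3*0 + 0*Y) + j)*j = ((15 - 5*Y + 0 + 0) + j)*j = ((15 - 5*Y) + j)*j = (15 + j - 5*Y)*j = j*(15 + j - 5*Y))
q(Z, m) = -88 - m*(-20 + m) (q(Z, m) = -88 - m*(15 + m - 5*7) = -88 - m*(15 + m - 35) = -88 - m*(-20 + m))
√(q(7 + 8*(-6), -17) - 43323) = √((-88 - 1*(-17)*(-20 - 17)) - 43323) = √((-88 - 1*(-17)*(-37)) - 43323) = √((-88 - 629) - 43323) = √(-717 - 43323) = √(-44040) = 2*I*√11010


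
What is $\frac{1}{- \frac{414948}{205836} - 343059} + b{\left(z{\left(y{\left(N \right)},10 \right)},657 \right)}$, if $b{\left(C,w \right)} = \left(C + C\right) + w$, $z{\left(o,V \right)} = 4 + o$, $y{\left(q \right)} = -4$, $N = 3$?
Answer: $\frac{3866133305989}{5884525606} \approx 657.0$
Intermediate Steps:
$b{\left(C,w \right)} = w + 2 C$ ($b{\left(C,w \right)} = 2 C + w = w + 2 C$)
$\frac{1}{- \frac{414948}{205836} - 343059} + b{\left(z{\left(y{\left(N \right)},10 \right)},657 \right)} = \frac{1}{- \frac{414948}{205836} - 343059} + \left(657 + 2 \left(4 - 4\right)\right) = \frac{1}{\left(-414948\right) \frac{1}{205836} - 343059} + \left(657 + 2 \cdot 0\right) = \frac{1}{- \frac{34579}{17153} - 343059} + \left(657 + 0\right) = \frac{1}{- \frac{5884525606}{17153}} + 657 = - \frac{17153}{5884525606} + 657 = \frac{3866133305989}{5884525606}$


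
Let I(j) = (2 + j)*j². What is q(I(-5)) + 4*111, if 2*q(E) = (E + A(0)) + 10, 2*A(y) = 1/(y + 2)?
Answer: 3293/8 ≈ 411.63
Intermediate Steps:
I(j) = j²*(2 + j)
A(y) = 1/(2*(2 + y)) (A(y) = 1/(2*(y + 2)) = 1/(2*(2 + y)))
q(E) = 41/8 + E/2 (q(E) = ((E + 1/(2*(2 + 0))) + 10)/2 = ((E + (½)/2) + 10)/2 = ((E + (½)*(½)) + 10)/2 = ((E + ¼) + 10)/2 = ((¼ + E) + 10)/2 = (41/4 + E)/2 = 41/8 + E/2)
q(I(-5)) + 4*111 = (41/8 + ((-5)²*(2 - 5))/2) + 4*111 = (41/8 + (25*(-3))/2) + 444 = (41/8 + (½)*(-75)) + 444 = (41/8 - 75/2) + 444 = -259/8 + 444 = 3293/8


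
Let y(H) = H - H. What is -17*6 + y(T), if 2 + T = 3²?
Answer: -102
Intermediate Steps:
T = 7 (T = -2 + 3² = -2 + 9 = 7)
y(H) = 0
-17*6 + y(T) = -17*6 + 0 = -102 + 0 = -102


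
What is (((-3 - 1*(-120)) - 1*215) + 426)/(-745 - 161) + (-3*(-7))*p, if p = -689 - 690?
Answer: -13118591/453 ≈ -28959.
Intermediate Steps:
p = -1379
(((-3 - 1*(-120)) - 1*215) + 426)/(-745 - 161) + (-3*(-7))*p = (((-3 - 1*(-120)) - 1*215) + 426)/(-745 - 161) - 3*(-7)*(-1379) = (((-3 + 120) - 215) + 426)/(-906) + 21*(-1379) = ((117 - 215) + 426)*(-1/906) - 28959 = (-98 + 426)*(-1/906) - 28959 = 328*(-1/906) - 28959 = -164/453 - 28959 = -13118591/453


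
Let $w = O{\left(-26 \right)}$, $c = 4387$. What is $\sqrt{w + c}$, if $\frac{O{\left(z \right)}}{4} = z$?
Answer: $\sqrt{4283} \approx 65.445$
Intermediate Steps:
$O{\left(z \right)} = 4 z$
$w = -104$ ($w = 4 \left(-26\right) = -104$)
$\sqrt{w + c} = \sqrt{-104 + 4387} = \sqrt{4283}$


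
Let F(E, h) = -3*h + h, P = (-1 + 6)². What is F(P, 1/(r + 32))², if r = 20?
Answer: 1/676 ≈ 0.0014793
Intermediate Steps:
P = 25 (P = 5² = 25)
F(E, h) = -2*h
F(P, 1/(r + 32))² = (-2/(20 + 32))² = (-2/52)² = (-2*1/52)² = (-1/26)² = 1/676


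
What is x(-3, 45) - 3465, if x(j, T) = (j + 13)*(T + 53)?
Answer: -2485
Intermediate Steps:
x(j, T) = (13 + j)*(53 + T)
x(-3, 45) - 3465 = (689 + 13*45 + 53*(-3) + 45*(-3)) - 3465 = (689 + 585 - 159 - 135) - 3465 = 980 - 3465 = -2485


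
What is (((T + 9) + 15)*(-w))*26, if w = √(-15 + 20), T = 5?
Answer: -754*√5 ≈ -1686.0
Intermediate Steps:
w = √5 ≈ 2.2361
(((T + 9) + 15)*(-w))*26 = (((5 + 9) + 15)*(-√5))*26 = ((14 + 15)*(-√5))*26 = (29*(-√5))*26 = -29*√5*26 = -754*√5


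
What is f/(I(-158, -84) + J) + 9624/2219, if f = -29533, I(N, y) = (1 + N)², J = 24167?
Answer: 404271457/108322704 ≈ 3.7321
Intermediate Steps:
f/(I(-158, -84) + J) + 9624/2219 = -29533/((1 - 158)² + 24167) + 9624/2219 = -29533/((-157)² + 24167) + 9624*(1/2219) = -29533/(24649 + 24167) + 9624/2219 = -29533/48816 + 9624/2219 = 404271457/108322704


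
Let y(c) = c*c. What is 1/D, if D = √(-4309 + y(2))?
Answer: -I*√4305/4305 ≈ -0.015241*I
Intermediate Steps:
y(c) = c²
D = I*√4305 (D = √(-4309 + 2²) = √(-4309 + 4) = √(-4305) = I*√4305 ≈ 65.613*I)
1/D = 1/(I*√4305) = -I*√4305/4305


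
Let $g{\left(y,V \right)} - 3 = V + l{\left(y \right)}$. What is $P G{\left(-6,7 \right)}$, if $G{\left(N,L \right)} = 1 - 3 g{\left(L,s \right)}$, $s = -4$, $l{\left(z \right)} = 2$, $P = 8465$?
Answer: $-16930$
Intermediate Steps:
$g{\left(y,V \right)} = 5 + V$ ($g{\left(y,V \right)} = 3 + \left(V + 2\right) = 3 + \left(2 + V\right) = 5 + V$)
$G{\left(N,L \right)} = -2$ ($G{\left(N,L \right)} = 1 - 3 \left(5 - 4\right) = 1 - 3 = -2$)
$P G{\left(-6,7 \right)} = 8465 \left(-2\right) = -16930$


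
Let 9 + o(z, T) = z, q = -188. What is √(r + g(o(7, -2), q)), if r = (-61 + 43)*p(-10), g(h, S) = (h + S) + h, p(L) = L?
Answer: 2*I*√3 ≈ 3.4641*I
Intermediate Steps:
o(z, T) = -9 + z
g(h, S) = S + 2*h (g(h, S) = (S + h) + h = S + 2*h)
r = 180 (r = (-61 + 43)*(-10) = -18*(-10) = 180)
√(r + g(o(7, -2), q)) = √(180 + (-188 + 2*(-9 + 7))) = √(180 + (-188 + 2*(-2))) = √(180 + (-188 - 4)) = √(180 - 192) = √(-12) = 2*I*√3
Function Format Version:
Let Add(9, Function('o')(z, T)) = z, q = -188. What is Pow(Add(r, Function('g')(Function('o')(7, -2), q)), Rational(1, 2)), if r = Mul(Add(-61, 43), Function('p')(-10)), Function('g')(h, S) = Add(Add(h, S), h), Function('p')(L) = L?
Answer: Mul(2, I, Pow(3, Rational(1, 2))) ≈ Mul(3.4641, I)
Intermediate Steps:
Function('o')(z, T) = Add(-9, z)
Function('g')(h, S) = Add(S, Mul(2, h)) (Function('g')(h, S) = Add(Add(S, h), h) = Add(S, Mul(2, h)))
r = 180 (r = Mul(Add(-61, 43), -10) = Mul(-18, -10) = 180)
Pow(Add(r, Function('g')(Function('o')(7, -2), q)), Rational(1, 2)) = Pow(Add(180, Add(-188, Mul(2, Add(-9, 7)))), Rational(1, 2)) = Pow(Add(180, Add(-188, Mul(2, -2))), Rational(1, 2)) = Pow(Add(180, Add(-188, -4)), Rational(1, 2)) = Pow(Add(180, -192), Rational(1, 2)) = Pow(-12, Rational(1, 2)) = Mul(2, I, Pow(3, Rational(1, 2)))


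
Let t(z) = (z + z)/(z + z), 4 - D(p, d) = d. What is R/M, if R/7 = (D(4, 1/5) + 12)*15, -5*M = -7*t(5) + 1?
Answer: 2765/2 ≈ 1382.5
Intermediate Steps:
D(p, d) = 4 - d
t(z) = 1 (t(z) = (2*z)/((2*z)) = (2*z)*(1/(2*z)) = 1)
M = 6/5 (M = -(-7*1 + 1)/5 = -(-7 + 1)/5 = -⅕*(-6) = 6/5 ≈ 1.2000)
R = 1659 (R = 7*(((4 - 1/5) + 12)*15) = 7*(((4 - 1*⅕) + 12)*15) = 7*(((4 - ⅕) + 12)*15) = 7*((19/5 + 12)*15) = 7*((79/5)*15) = 7*237 = 1659)
R/M = 1659/(6/5) = 1659*(⅚) = 2765/2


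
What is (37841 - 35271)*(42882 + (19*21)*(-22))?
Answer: 87647280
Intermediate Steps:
(37841 - 35271)*(42882 + (19*21)*(-22)) = 2570*(42882 + 399*(-22)) = 2570*(42882 - 8778) = 2570*34104 = 87647280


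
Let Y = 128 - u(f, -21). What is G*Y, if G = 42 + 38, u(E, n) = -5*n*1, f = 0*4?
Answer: 1840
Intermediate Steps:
f = 0
u(E, n) = -5*n
G = 80
Y = 23 (Y = 128 - (-5)*(-21) = 128 - 1*105 = 128 - 105 = 23)
G*Y = 80*23 = 1840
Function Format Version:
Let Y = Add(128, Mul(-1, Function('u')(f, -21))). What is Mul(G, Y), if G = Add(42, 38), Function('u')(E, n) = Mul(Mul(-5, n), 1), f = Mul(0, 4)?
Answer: 1840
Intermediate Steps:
f = 0
Function('u')(E, n) = Mul(-5, n)
G = 80
Y = 23 (Y = Add(128, Mul(-1, Mul(-5, -21))) = Add(128, Mul(-1, 105)) = Add(128, -105) = 23)
Mul(G, Y) = Mul(80, 23) = 1840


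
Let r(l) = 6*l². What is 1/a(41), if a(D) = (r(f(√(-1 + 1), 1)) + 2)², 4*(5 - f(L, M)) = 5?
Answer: 64/477481 ≈ 0.00013404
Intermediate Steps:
f(L, M) = 15/4 (f(L, M) = 5 - ¼*5 = 5 - 5/4 = 15/4)
a(D) = 477481/64 (a(D) = (6*(15/4)² + 2)² = (6*(225/16) + 2)² = (675/8 + 2)² = (691/8)² = 477481/64)
1/a(41) = 1/(477481/64) = 64/477481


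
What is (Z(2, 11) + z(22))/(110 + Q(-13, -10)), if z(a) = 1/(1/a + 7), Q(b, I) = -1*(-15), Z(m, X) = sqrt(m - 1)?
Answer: 177/19375 ≈ 0.0091355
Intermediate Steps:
Z(m, X) = sqrt(-1 + m)
Q(b, I) = 15
z(a) = 1/(7 + 1/a)
(Z(2, 11) + z(22))/(110 + Q(-13, -10)) = (sqrt(-1 + 2) + 22/(1 + 7*22))/(110 + 15) = (sqrt(1) + 22/(1 + 154))/125 = (1 + 22/155)*(1/125) = (177/155)*(1/125) = 177/19375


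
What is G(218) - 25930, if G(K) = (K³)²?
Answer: 107334407067894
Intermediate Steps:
G(K) = K⁶
G(218) - 25930 = 218⁶ - 25930 = 107334407093824 - 25930 = 107334407067894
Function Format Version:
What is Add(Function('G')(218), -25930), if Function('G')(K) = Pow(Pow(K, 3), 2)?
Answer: 107334407067894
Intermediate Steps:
Function('G')(K) = Pow(K, 6)
Add(Function('G')(218), -25930) = Add(Pow(218, 6), -25930) = Add(107334407093824, -25930) = 107334407067894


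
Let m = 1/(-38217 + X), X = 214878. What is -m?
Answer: -1/176661 ≈ -5.6606e-6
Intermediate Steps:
m = 1/176661 (m = 1/(-38217 + 214878) = 1/176661 ≈ 5.6606e-6)
-m = -1*1/176661 = -1/176661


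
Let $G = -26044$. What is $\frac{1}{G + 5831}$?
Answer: $- \frac{1}{20213} \approx -4.9473 \cdot 10^{-5}$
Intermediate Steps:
$\frac{1}{G + 5831} = \frac{1}{-26044 + 5831} = \frac{1}{-20213} = - \frac{1}{20213}$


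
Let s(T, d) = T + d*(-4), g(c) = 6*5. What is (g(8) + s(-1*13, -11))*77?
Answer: 4697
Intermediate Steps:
g(c) = 30
s(T, d) = T - 4*d
(g(8) + s(-1*13, -11))*77 = (30 + (-1*13 - 4*(-11)))*77 = (30 + (-13 + 44))*77 = (30 + 31)*77 = 61*77 = 4697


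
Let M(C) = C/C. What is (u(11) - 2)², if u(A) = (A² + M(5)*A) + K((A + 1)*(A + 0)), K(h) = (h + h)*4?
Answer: 1406596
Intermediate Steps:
M(C) = 1
K(h) = 8*h (K(h) = (2*h)*4 = 8*h)
u(A) = A + A² + 8*A*(1 + A) (u(A) = (A² + 1*A) + 8*((A + 1)*(A + 0)) = (A² + A) + 8*((1 + A)*A) = (A + A²) + 8*(A*(1 + A)) = (A + A²) + 8*A*(1 + A) = A + A² + 8*A*(1 + A))
(u(11) - 2)² = (9*11*(1 + 11) - 2)² = (9*11*12 - 2)² = (1188 - 2)² = 1186² = 1406596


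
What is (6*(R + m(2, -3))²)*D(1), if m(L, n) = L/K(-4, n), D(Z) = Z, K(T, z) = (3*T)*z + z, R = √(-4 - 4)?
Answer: -17416/363 + 16*I*√2/11 ≈ -47.978 + 2.057*I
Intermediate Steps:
R = 2*I*√2 (R = √(-8) = 2*I*√2 ≈ 2.8284*I)
K(T, z) = z + 3*T*z (K(T, z) = 3*T*z + z = z + 3*T*z)
m(L, n) = -L/(11*n) (m(L, n) = L/((n*(1 + 3*(-4)))) = L/((n*(1 - 12))) = L/((n*(-11))) = L/((-11*n)) = L*(-1/(11*n)) = -L/(11*n))
(6*(R + m(2, -3))²)*D(1) = (6*(2*I*√2 - 1/11*2/(-3))²)*1 = (6*(2*I*√2 - 1/11*2*(-⅓))²)*1 = (6*(2*I*√2 + 2/33)²)*1 = (6*(2/33 + 2*I*√2)²)*1 = 6*(2/33 + 2*I*√2)²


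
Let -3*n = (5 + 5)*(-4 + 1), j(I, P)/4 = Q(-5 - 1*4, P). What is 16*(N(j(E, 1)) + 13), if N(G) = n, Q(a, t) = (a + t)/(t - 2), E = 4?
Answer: 368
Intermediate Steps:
Q(a, t) = (a + t)/(-2 + t)
j(I, P) = 4*(-9 + P)/(-2 + P) (j(I, P) = 4*(((-5 - 1*4) + P)/(-2 + P)) = 4*(((-5 - 4) + P)/(-2 + P)) = 4*((-9 + P)/(-2 + P)) = 4*(-9 + P)/(-2 + P))
n = 10 (n = -(5 + 5)*(-4 + 1)/3 = -10*(-3)/3 = -1/3*(-30) = 10)
N(G) = 10
16*(N(j(E, 1)) + 13) = 16*(10 + 13) = 16*23 = 368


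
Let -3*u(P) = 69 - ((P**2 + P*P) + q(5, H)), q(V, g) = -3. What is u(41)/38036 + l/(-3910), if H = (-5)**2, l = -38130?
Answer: 218190097/22308114 ≈ 9.7807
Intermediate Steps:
H = 25
u(P) = -24 + 2*P**2/3 (u(P) = -(69 - ((P**2 + P*P) - 3))/3 = -(69 - ((P**2 + P**2) - 3))/3 = -(69 - (2*P**2 - 3))/3 = -(69 - (-3 + 2*P**2))/3 = -(69 + (3 - 2*P**2))/3 = -(72 - 2*P**2)/3 = -24 + 2*P**2/3)
u(41)/38036 + l/(-3910) = (-24 + (2/3)*41**2)/38036 - 38130/(-3910) = (-24 + (2/3)*1681)*(1/38036) - 38130*(-1/3910) = (-24 + 3362/3)*(1/38036) + 3813/391 = (3290/3)*(1/38036) + 3813/391 = 1645/57054 + 3813/391 = 218190097/22308114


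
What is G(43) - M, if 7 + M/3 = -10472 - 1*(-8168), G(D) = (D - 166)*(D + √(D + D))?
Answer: 1644 - 123*√86 ≈ 503.34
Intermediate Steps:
G(D) = (-166 + D)*(D + √2*√D) (G(D) = (-166 + D)*(D + √(2*D)) = (-166 + D)*(D + √2*√D))
M = -6933 (M = -21 + 3*(-10472 - 1*(-8168)) = -21 + 3*(-10472 + 8168) = -21 + 3*(-2304) = -21 - 6912 = -6933)
G(43) - M = (43² - 166*43 + √2*43^(3/2) - 166*√2*√43) - 1*(-6933) = (1849 - 7138 + √2*(43*√43) - 166*√86) + 6933 = (1849 - 7138 + 43*√86 - 166*√86) + 6933 = (-5289 - 123*√86) + 6933 = 1644 - 123*√86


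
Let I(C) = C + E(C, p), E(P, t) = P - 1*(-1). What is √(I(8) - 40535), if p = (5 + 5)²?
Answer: 3*I*√4502 ≈ 201.29*I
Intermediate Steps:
p = 100 (p = 10² = 100)
E(P, t) = 1 + P (E(P, t) = P + 1 = 1 + P)
I(C) = 1 + 2*C (I(C) = C + (1 + C) = 1 + 2*C)
√(I(8) - 40535) = √((1 + 2*8) - 40535) = √((1 + 16) - 40535) = √(17 - 40535) = √(-40518) = 3*I*√4502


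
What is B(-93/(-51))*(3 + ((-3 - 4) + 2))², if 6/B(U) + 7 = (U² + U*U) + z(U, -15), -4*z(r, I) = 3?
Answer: -27744/1271 ≈ -21.828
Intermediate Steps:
z(r, I) = -¾ (z(r, I) = -¼*3 = -¾)
B(U) = 6/(-31/4 + 2*U²) (B(U) = 6/(-7 + ((U² + U*U) - ¾)) = 6/(-7 + ((U² + U²) - ¾)) = 6/(-7 + (2*U² - ¾)) = 6/(-7 + (-¾ + 2*U²)) = 6/(-31/4 + 2*U²))
B(-93/(-51))*(3 + ((-3 - 4) + 2))² = (24/(-31 + 8*(-93/(-51))²))*(3 + ((-3 - 4) + 2))² = (24/(-31 + 8*(-93*(-1/51))²))*(3 + (-7 + 2))² = (24/(-31 + 8*(31/17)²))*(3 - 5)² = (24/(-31 + 8*(961/289)))*(-2)² = (24/(-31 + 7688/289))*4 = (24/(-1271/289))*4 = (24*(-289/1271))*4 = -6936/1271*4 = -27744/1271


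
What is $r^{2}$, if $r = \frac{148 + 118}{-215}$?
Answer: $\frac{70756}{46225} \approx 1.5307$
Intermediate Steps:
$r = - \frac{266}{215}$ ($r = 266 \left(- \frac{1}{215}\right) = - \frac{266}{215} \approx -1.2372$)
$r^{2} = \left(- \frac{266}{215}\right)^{2} = \frac{70756}{46225}$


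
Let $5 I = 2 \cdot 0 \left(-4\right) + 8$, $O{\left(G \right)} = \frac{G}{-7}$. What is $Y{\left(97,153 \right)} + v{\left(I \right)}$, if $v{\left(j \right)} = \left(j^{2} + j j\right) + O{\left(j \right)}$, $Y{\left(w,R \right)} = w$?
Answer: $\frac{17831}{175} \approx 101.89$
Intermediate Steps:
$O{\left(G \right)} = - \frac{G}{7}$ ($O{\left(G \right)} = G \left(- \frac{1}{7}\right) = - \frac{G}{7}$)
$I = \frac{8}{5}$ ($I = \frac{2 \cdot 0 \left(-4\right) + 8}{5} = \frac{0 \left(-4\right) + 8}{5} = \frac{0 + 8}{5} = \frac{1}{5} \cdot 8 = \frac{8}{5} \approx 1.6$)
$v{\left(j \right)} = 2 j^{2} - \frac{j}{7}$ ($v{\left(j \right)} = \left(j^{2} + j j\right) - \frac{j}{7} = \left(j^{2} + j^{2}\right) - \frac{j}{7} = 2 j^{2} - \frac{j}{7}$)
$Y{\left(97,153 \right)} + v{\left(I \right)} = 97 + \frac{1}{7} \cdot \frac{8}{5} \left(-1 + 14 \cdot \frac{8}{5}\right) = 97 + \frac{1}{7} \cdot \frac{8}{5} \left(-1 + \frac{112}{5}\right) = 97 + \frac{1}{7} \cdot \frac{8}{5} \cdot \frac{107}{5} = 97 + \frac{856}{175} = \frac{17831}{175}$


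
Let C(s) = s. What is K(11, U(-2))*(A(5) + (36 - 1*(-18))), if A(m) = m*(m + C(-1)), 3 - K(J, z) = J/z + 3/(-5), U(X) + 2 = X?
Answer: 4699/10 ≈ 469.90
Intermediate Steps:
U(X) = -2 + X
K(J, z) = 18/5 - J/z (K(J, z) = 3 - (J/z + 3/(-5)) = 3 - (J/z + 3*(-1/5)) = 3 - (J/z - 3/5) = 3 - (-3/5 + J/z) = 3 + (3/5 - J/z) = 18/5 - J/z)
A(m) = m*(-1 + m) (A(m) = m*(m - 1) = m*(-1 + m))
K(11, U(-2))*(A(5) + (36 - 1*(-18))) = (18/5 - 1*11/(-2 - 2))*(5*(-1 + 5) + (36 - 1*(-18))) = (18/5 - 1*11/(-4))*(5*4 + (36 + 18)) = (18/5 - 1*11*(-1/4))*(20 + 54) = (18/5 + 11/4)*74 = (127/20)*74 = 4699/10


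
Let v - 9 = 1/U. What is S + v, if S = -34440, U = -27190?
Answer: -936178891/27190 ≈ -34431.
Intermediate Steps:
v = 244709/27190 (v = 9 + 1/(-27190) = 9 - 1/27190 = 244709/27190 ≈ 9.0000)
S + v = -34440 + 244709/27190 = -936178891/27190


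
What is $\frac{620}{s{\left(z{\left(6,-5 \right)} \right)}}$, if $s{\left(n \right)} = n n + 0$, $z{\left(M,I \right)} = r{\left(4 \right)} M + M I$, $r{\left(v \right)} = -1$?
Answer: $\frac{155}{324} \approx 0.47839$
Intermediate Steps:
$z{\left(M,I \right)} = - M + I M$ ($z{\left(M,I \right)} = - M + M I = - M + I M$)
$s{\left(n \right)} = n^{2}$ ($s{\left(n \right)} = n^{2} + 0 = n^{2}$)
$\frac{620}{s{\left(z{\left(6,-5 \right)} \right)}} = \frac{620}{\left(6 \left(-1 - 5\right)\right)^{2}} = \frac{620}{\left(6 \left(-6\right)\right)^{2}} = \frac{620}{\left(-36\right)^{2}} = \frac{620}{1296} = 620 \cdot \frac{1}{1296} = \frac{155}{324}$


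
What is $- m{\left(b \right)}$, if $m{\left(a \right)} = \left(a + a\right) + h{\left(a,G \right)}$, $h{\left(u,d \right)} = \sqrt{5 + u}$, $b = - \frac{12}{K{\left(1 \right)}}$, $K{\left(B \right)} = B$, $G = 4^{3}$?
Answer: $24 - i \sqrt{7} \approx 24.0 - 2.6458 i$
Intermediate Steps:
$G = 64$
$b = -12$ ($b = - \frac{12}{1} = \left(-12\right) 1 = -12$)
$m{\left(a \right)} = \sqrt{5 + a} + 2 a$ ($m{\left(a \right)} = \left(a + a\right) + \sqrt{5 + a} = 2 a + \sqrt{5 + a} = \sqrt{5 + a} + 2 a$)
$- m{\left(b \right)} = - (\sqrt{5 - 12} + 2 \left(-12\right)) = - (\sqrt{-7} - 24) = - (i \sqrt{7} - 24) = - (-24 + i \sqrt{7}) = 24 - i \sqrt{7}$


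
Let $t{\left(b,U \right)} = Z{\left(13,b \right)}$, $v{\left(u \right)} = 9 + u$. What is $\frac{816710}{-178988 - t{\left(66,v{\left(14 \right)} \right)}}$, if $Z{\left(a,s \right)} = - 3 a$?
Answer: $- \frac{816710}{178949} \approx -4.5639$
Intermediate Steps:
$t{\left(b,U \right)} = -39$ ($t{\left(b,U \right)} = \left(-3\right) 13 = -39$)
$\frac{816710}{-178988 - t{\left(66,v{\left(14 \right)} \right)}} = \frac{816710}{-178988 - -39} = \frac{816710}{-178988 + 39} = \frac{816710}{-178949} = 816710 \left(- \frac{1}{178949}\right) = - \frac{816710}{178949}$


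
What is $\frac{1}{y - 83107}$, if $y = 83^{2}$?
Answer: $- \frac{1}{76218} \approx -1.312 \cdot 10^{-5}$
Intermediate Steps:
$y = 6889$
$\frac{1}{y - 83107} = \frac{1}{6889 - 83107} = \frac{1}{-76218} = - \frac{1}{76218}$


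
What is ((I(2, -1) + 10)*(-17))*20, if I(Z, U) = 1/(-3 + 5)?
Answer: -3570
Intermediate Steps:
I(Z, U) = 1/2
((I(2, -1) + 10)*(-17))*20 = ((1/2 + 10)*(-17))*20 = ((21/2)*(-17))*20 = -357/2*20 = -3570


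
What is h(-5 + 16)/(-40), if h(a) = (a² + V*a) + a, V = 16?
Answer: -77/10 ≈ -7.7000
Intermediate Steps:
h(a) = a² + 17*a (h(a) = (a² + 16*a) + a = a² + 17*a)
h(-5 + 16)/(-40) = ((-5 + 16)*(17 + (-5 + 16)))/(-40) = -11*(17 + 11)/40 = -11*28/40 = -1/40*308 = -77/10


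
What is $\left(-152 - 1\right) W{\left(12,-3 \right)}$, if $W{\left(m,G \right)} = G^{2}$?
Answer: $-1377$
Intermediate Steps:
$\left(-152 - 1\right) W{\left(12,-3 \right)} = \left(-152 - 1\right) \left(-3\right)^{2} = \left(-153\right) 9 = -1377$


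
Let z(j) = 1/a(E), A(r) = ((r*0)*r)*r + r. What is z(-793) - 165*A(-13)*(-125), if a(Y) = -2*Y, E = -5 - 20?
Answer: -13406249/50 ≈ -2.6813e+5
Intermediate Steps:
E = -25
A(r) = r (A(r) = (0*r)*r + r = 0*r + r = 0 + r = r)
z(j) = 1/50 (z(j) = 1/(-2*(-25)) = 1/50)
z(-793) - 165*A(-13)*(-125) = 1/50 - 165*(-13)*(-125) = 1/50 - (-2145)*(-125) = 1/50 - 1*268125 = 1/50 - 268125 = -13406249/50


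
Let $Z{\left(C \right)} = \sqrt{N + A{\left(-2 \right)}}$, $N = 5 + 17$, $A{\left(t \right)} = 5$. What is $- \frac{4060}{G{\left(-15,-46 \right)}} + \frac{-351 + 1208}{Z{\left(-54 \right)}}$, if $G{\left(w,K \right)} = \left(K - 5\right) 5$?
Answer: $\frac{812}{51} + \frac{857 \sqrt{3}}{9} \approx 180.85$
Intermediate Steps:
$N = 22$
$G{\left(w,K \right)} = -25 + 5 K$ ($G{\left(w,K \right)} = \left(-5 + K\right) 5 = -25 + 5 K$)
$Z{\left(C \right)} = 3 \sqrt{3}$ ($Z{\left(C \right)} = \sqrt{22 + 5} = \sqrt{27} = 3 \sqrt{3}$)
$- \frac{4060}{G{\left(-15,-46 \right)}} + \frac{-351 + 1208}{Z{\left(-54 \right)}} = - \frac{4060}{-25 + 5 \left(-46\right)} + \frac{-351 + 1208}{3 \sqrt{3}} = - \frac{4060}{-25 - 230} + 857 \frac{\sqrt{3}}{9} = - \frac{4060}{-255} + \frac{857 \sqrt{3}}{9} = \left(-4060\right) \left(- \frac{1}{255}\right) + \frac{857 \sqrt{3}}{9} = \frac{812}{51} + \frac{857 \sqrt{3}}{9}$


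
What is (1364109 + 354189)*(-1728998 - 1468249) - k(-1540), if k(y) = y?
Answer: -5493823124066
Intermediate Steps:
(1364109 + 354189)*(-1728998 - 1468249) - k(-1540) = (1364109 + 354189)*(-1728998 - 1468249) - 1*(-1540) = 1718298*(-3197247) + 1540 = -5493823125606 + 1540 = -5493823124066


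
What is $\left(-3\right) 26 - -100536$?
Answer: $100458$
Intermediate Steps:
$\left(-3\right) 26 - -100536 = -78 + 100536 = 100458$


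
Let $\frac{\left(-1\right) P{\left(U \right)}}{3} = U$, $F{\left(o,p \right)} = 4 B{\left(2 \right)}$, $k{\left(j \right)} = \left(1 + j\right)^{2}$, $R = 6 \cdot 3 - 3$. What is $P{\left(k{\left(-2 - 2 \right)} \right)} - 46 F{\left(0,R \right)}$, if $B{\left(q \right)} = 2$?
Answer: $-395$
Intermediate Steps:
$R = 15$ ($R = 18 - 3 = 15$)
$F{\left(o,p \right)} = 8$ ($F{\left(o,p \right)} = 4 \cdot 2 = 8$)
$P{\left(U \right)} = - 3 U$
$P{\left(k{\left(-2 - 2 \right)} \right)} - 46 F{\left(0,R \right)} = - 3 \left(1 - 4\right)^{2} - 368 = - 3 \left(-3\right)^{2} - 368 = \left(-3\right) 9 - 368 = -27 - 368 = -395$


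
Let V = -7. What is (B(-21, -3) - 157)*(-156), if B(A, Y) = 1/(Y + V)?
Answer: 122538/5 ≈ 24508.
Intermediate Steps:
B(A, Y) = 1/(-7 + Y) (B(A, Y) = 1/(Y - 7) = 1/(-7 + Y))
(B(-21, -3) - 157)*(-156) = (1/(-7 - 3) - 157)*(-156) = (1/(-10) - 157)*(-156) = (-⅒ - 157)*(-156) = -1571/10*(-156) = 122538/5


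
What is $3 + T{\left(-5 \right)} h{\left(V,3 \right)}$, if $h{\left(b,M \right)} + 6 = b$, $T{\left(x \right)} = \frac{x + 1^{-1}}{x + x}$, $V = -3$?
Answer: $- \frac{3}{5} \approx -0.6$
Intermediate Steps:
$T{\left(x \right)} = \frac{1 + x}{2 x}$ ($T{\left(x \right)} = \frac{x + 1}{2 x} = \left(1 + x\right) \frac{1}{2 x} = \frac{1 + x}{2 x}$)
$h{\left(b,M \right)} = -6 + b$
$3 + T{\left(-5 \right)} h{\left(V,3 \right)} = 3 + \frac{1 - 5}{2 \left(-5\right)} \left(-6 - 3\right) = 3 + \frac{1}{2} \left(- \frac{1}{5}\right) \left(-4\right) \left(-9\right) = 3 + \frac{2}{5} \left(-9\right) = 3 - \frac{18}{5} = - \frac{3}{5}$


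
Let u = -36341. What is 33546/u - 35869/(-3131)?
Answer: 1198482803/113783671 ≈ 10.533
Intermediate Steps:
33546/u - 35869/(-3131) = 33546/(-36341) - 35869/(-3131) = 33546*(-1/36341) - 35869*(-1/3131) = -33546/36341 + 35869/3131 = 1198482803/113783671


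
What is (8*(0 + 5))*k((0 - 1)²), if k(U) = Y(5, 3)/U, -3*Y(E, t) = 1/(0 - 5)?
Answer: 8/3 ≈ 2.6667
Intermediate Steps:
Y(E, t) = 1/15 (Y(E, t) = -1/(3*(0 - 5)) = -⅓/(-5) = -⅓*(-⅕) = 1/15)
k(U) = 1/(15*U)
(8*(0 + 5))*k((0 - 1)²) = (8*(0 + 5))*(1/(15*((0 - 1)²))) = (8*5)*(1/(15*((-1)²))) = 40*((1/15)/1) = 40*((1/15)*1) = 40*(1/15) = 8/3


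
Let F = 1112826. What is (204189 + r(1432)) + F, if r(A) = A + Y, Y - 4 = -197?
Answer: 1318254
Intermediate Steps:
Y = -193 (Y = 4 - 197 = -193)
r(A) = -193 + A (r(A) = A - 193 = -193 + A)
(204189 + r(1432)) + F = (204189 + (-193 + 1432)) + 1112826 = (204189 + 1239) + 1112826 = 205428 + 1112826 = 1318254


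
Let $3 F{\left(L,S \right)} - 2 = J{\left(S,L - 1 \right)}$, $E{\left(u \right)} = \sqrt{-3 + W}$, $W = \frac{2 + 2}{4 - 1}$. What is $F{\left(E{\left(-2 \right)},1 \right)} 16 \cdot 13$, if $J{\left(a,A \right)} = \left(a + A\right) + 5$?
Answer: $\frac{1456}{3} + \frac{208 i \sqrt{15}}{9} \approx 485.33 + 89.509 i$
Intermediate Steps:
$W = \frac{4}{3} \approx 1.3333$
$E{\left(u \right)} = \frac{i \sqrt{15}}{3}$ ($E{\left(u \right)} = \sqrt{-3 + \frac{4}{3}} = \sqrt{- \frac{5}{3}} = \frac{i \sqrt{15}}{3}$)
$J{\left(a,A \right)} = 5 + A + a$ ($J{\left(a,A \right)} = \left(A + a\right) + 5 = 5 + A + a$)
$F{\left(L,S \right)} = 2 + \frac{L}{3} + \frac{S}{3}$ ($F{\left(L,S \right)} = \frac{2}{3} + \frac{5 + \left(L - 1\right) + S}{3} = \frac{2}{3} + \frac{5 + \left(-1 + L\right) + S}{3} = \frac{2}{3} + \frac{4 + L + S}{3} = \frac{2}{3} + \left(\frac{4}{3} + \frac{L}{3} + \frac{S}{3}\right) = 2 + \frac{L}{3} + \frac{S}{3}$)
$F{\left(E{\left(-2 \right)},1 \right)} 16 \cdot 13 = \left(2 + \frac{\frac{1}{3} i \sqrt{15}}{3} + \frac{1}{3} \cdot 1\right) 16 \cdot 13 = \left(2 + \frac{i \sqrt{15}}{9} + \frac{1}{3}\right) 16 \cdot 13 = \left(\frac{7}{3} + \frac{i \sqrt{15}}{9}\right) 16 \cdot 13 = \left(\frac{112}{3} + \frac{16 i \sqrt{15}}{9}\right) 13 = \frac{1456}{3} + \frac{208 i \sqrt{15}}{9}$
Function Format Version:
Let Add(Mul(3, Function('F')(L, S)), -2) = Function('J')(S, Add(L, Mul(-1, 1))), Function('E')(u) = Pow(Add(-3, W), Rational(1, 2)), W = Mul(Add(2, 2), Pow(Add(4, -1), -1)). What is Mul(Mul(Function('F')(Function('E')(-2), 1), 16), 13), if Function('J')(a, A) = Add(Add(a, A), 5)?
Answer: Add(Rational(1456, 3), Mul(Rational(208, 9), I, Pow(15, Rational(1, 2)))) ≈ Add(485.33, Mul(89.509, I))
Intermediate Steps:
W = Rational(4, 3) (W = Mul(4, Pow(3, -1)) = Mul(4, Rational(1, 3)) = Rational(4, 3) ≈ 1.3333)
Function('E')(u) = Mul(Rational(1, 3), I, Pow(15, Rational(1, 2))) (Function('E')(u) = Pow(Add(-3, Rational(4, 3)), Rational(1, 2)) = Pow(Rational(-5, 3), Rational(1, 2)) = Mul(Rational(1, 3), I, Pow(15, Rational(1, 2))))
Function('J')(a, A) = Add(5, A, a) (Function('J')(a, A) = Add(Add(A, a), 5) = Add(5, A, a))
Function('F')(L, S) = Add(2, Mul(Rational(1, 3), L), Mul(Rational(1, 3), S)) (Function('F')(L, S) = Add(Rational(2, 3), Mul(Rational(1, 3), Add(5, Add(L, Mul(-1, 1)), S))) = Add(Rational(2, 3), Mul(Rational(1, 3), Add(5, Add(L, -1), S))) = Add(Rational(2, 3), Mul(Rational(1, 3), Add(5, Add(-1, L), S))) = Add(Rational(2, 3), Mul(Rational(1, 3), Add(4, L, S))) = Add(Rational(2, 3), Add(Rational(4, 3), Mul(Rational(1, 3), L), Mul(Rational(1, 3), S))) = Add(2, Mul(Rational(1, 3), L), Mul(Rational(1, 3), S)))
Mul(Mul(Function('F')(Function('E')(-2), 1), 16), 13) = Mul(Mul(Add(2, Mul(Rational(1, 3), Mul(Rational(1, 3), I, Pow(15, Rational(1, 2)))), Mul(Rational(1, 3), 1)), 16), 13) = Mul(Mul(Add(2, Mul(Rational(1, 9), I, Pow(15, Rational(1, 2))), Rational(1, 3)), 16), 13) = Mul(Mul(Add(Rational(7, 3), Mul(Rational(1, 9), I, Pow(15, Rational(1, 2)))), 16), 13) = Mul(Add(Rational(112, 3), Mul(Rational(16, 9), I, Pow(15, Rational(1, 2)))), 13) = Add(Rational(1456, 3), Mul(Rational(208, 9), I, Pow(15, Rational(1, 2))))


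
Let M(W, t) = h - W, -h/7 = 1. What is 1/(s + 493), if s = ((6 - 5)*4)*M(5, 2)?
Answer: 1/445 ≈ 0.0022472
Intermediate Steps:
h = -7 (h = -7*1 = -7)
M(W, t) = -7 - W
s = -48 (s = ((6 - 5)*4)*(-7 - 1*5) = (1*4)*(-7 - 5) = 4*(-12) = -48)
1/(s + 493) = 1/(-48 + 493) = 1/445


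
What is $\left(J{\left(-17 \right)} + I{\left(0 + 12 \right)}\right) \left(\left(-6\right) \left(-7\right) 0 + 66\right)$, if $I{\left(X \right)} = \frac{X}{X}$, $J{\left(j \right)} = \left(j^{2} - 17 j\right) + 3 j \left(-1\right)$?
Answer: $41580$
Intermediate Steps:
$J{\left(j \right)} = j^{2} - 20 j$ ($J{\left(j \right)} = \left(j^{2} - 17 j\right) - 3 j = j^{2} - 20 j$)
$I{\left(X \right)} = 1$
$\left(J{\left(-17 \right)} + I{\left(0 + 12 \right)}\right) \left(\left(-6\right) \left(-7\right) 0 + 66\right) = \left(- 17 \left(-20 - 17\right) + 1\right) \left(\left(-6\right) \left(-7\right) 0 + 66\right) = \left(\left(-17\right) \left(-37\right) + 1\right) \left(42 \cdot 0 + 66\right) = \left(629 + 1\right) \left(0 + 66\right) = 630 \cdot 66 = 41580$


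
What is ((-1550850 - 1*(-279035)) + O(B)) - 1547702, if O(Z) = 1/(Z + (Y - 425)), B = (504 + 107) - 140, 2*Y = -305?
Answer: -600557123/213 ≈ -2.8195e+6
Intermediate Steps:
Y = -305/2 (Y = (1/2)*(-305) = -305/2 ≈ -152.50)
B = 471 (B = 611 - 140 = 471)
O(Z) = 1/(-1155/2 + Z) (O(Z) = 1/(Z + (-305/2 - 425)) = 1/(Z - 1155/2) = 1/(-1155/2 + Z))
((-1550850 - 1*(-279035)) + O(B)) - 1547702 = ((-1550850 - 1*(-279035)) + 2/(-1155 + 2*471)) - 1547702 = ((-1550850 + 279035) + 2/(-1155 + 942)) - 1547702 = (-1271815 + 2/(-213)) - 1547702 = (-1271815 + 2*(-1/213)) - 1547702 = (-1271815 - 2/213) - 1547702 = -270896597/213 - 1547702 = -600557123/213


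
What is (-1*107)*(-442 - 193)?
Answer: 67945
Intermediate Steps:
(-1*107)*(-442 - 193) = -107*(-635) = 67945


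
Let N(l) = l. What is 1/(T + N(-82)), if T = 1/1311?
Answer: -1311/107501 ≈ -0.012195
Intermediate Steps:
T = 1/1311 ≈ 0.00076278
1/(T + N(-82)) = 1/(1/1311 - 82) = 1/(-107501/1311) = -1311/107501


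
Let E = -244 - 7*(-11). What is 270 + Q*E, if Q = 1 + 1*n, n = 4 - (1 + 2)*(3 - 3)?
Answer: -565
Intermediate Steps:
E = -167 (E = -244 + 77 = -167)
n = 4 (n = 4 - 3*0 = 4 - 1*0 = 4 + 0 = 4)
Q = 5 (Q = 1 + 1*4 = 1 + 4 = 5)
270 + Q*E = 270 + 5*(-167) = 270 - 835 = -565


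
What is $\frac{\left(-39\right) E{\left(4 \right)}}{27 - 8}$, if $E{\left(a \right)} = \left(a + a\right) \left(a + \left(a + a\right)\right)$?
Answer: $- \frac{3744}{19} \approx -197.05$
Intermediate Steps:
$E{\left(a \right)} = 6 a^{2}$ ($E{\left(a \right)} = 2 a \left(a + 2 a\right) = 2 a 3 a = 6 a^{2}$)
$\frac{\left(-39\right) E{\left(4 \right)}}{27 - 8} = \frac{\left(-39\right) 6 \cdot 4^{2}}{27 - 8} = \frac{\left(-39\right) 6 \cdot 16}{19} = \left(-39\right) 96 \cdot \frac{1}{19} = \left(-3744\right) \frac{1}{19} = - \frac{3744}{19}$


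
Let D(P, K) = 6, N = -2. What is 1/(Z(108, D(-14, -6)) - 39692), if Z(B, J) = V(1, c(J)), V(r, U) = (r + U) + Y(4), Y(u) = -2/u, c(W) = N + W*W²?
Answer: -2/78955 ≈ -2.5331e-5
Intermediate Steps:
c(W) = -2 + W³ (c(W) = -2 + W*W² = -2 + W³)
V(r, U) = -½ + U + r (V(r, U) = (r + U) - 2/4 = (U + r) - 2*¼ = (U + r) - ½ = -½ + U + r)
Z(B, J) = -3/2 + J³ (Z(B, J) = -½ + (-2 + J³) + 1 = -3/2 + J³)
1/(Z(108, D(-14, -6)) - 39692) = 1/((-3/2 + 6³) - 39692) = 1/((-3/2 + 216) - 39692) = 1/(429/2 - 39692) = 1/(-78955/2) = -2/78955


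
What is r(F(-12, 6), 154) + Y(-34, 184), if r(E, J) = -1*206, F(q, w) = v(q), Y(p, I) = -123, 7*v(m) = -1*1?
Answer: -329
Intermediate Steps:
v(m) = -⅐ (v(m) = (-1*1)/7 = (⅐)*(-1) = -⅐)
F(q, w) = -⅐
r(E, J) = -206
r(F(-12, 6), 154) + Y(-34, 184) = -206 - 123 = -329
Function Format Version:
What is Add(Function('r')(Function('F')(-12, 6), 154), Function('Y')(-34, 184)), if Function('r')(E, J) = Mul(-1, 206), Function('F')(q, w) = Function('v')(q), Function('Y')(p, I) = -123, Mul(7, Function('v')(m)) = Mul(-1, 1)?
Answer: -329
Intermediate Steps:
Function('v')(m) = Rational(-1, 7) (Function('v')(m) = Mul(Rational(1, 7), Mul(-1, 1)) = Mul(Rational(1, 7), -1) = Rational(-1, 7))
Function('F')(q, w) = Rational(-1, 7)
Function('r')(E, J) = -206
Add(Function('r')(Function('F')(-12, 6), 154), Function('Y')(-34, 184)) = Add(-206, -123) = -329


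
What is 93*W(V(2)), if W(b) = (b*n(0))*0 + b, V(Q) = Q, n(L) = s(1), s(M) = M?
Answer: 186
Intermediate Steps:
n(L) = 1
W(b) = b (W(b) = (b*1)*0 + b = b*0 + b = 0 + b = b)
93*W(V(2)) = 93*2 = 186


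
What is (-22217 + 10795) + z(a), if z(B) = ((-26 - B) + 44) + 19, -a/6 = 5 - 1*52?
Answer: -11667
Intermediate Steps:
a = 282 (a = -6*(5 - 1*52) = -6*(5 - 52) = -6*(-47) = 282)
z(B) = 37 - B (z(B) = (18 - B) + 19 = 37 - B)
(-22217 + 10795) + z(a) = (-22217 + 10795) + (37 - 1*282) = -11422 + (37 - 282) = -11422 - 245 = -11667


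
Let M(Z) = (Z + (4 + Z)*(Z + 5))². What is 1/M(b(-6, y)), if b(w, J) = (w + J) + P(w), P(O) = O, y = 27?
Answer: 1/156025 ≈ 6.4092e-6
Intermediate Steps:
b(w, J) = J + 2*w (b(w, J) = (w + J) + w = (J + w) + w = J + 2*w)
M(Z) = (Z + (4 + Z)*(5 + Z))²
1/M(b(-6, y)) = 1/((20 + (27 + 2*(-6))² + 10*(27 + 2*(-6)))²) = 1/((20 + (27 - 12)² + 10*(27 - 12))²) = 1/((20 + 15² + 10*15)²) = 1/((20 + 225 + 150)²) = 1/(395²) = 1/156025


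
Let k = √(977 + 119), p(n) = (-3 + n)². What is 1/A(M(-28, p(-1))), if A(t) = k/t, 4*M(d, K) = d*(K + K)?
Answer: -56*√274/137 ≈ -6.7662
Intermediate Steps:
k = 2*√274 (k = √1096 = 2*√274 ≈ 33.106)
M(d, K) = K*d/2 (M(d, K) = (d*(K + K))/4 = (d*(2*K))/4 = (2*K*d)/4 = K*d/2)
A(t) = 2*√274/t (A(t) = (2*√274)/t = 2*√274/t)
1/A(M(-28, p(-1))) = 1/(2*√274/(((½)*(-3 - 1)²*(-28)))) = 1/(2*√274/(((½)*(-4)²*(-28)))) = 1/(2*√274/(((½)*16*(-28)))) = 1/(2*√274/(-224)) = 1/(2*√274*(-1/224)) = 1/(-√274/112) = -56*√274/137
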